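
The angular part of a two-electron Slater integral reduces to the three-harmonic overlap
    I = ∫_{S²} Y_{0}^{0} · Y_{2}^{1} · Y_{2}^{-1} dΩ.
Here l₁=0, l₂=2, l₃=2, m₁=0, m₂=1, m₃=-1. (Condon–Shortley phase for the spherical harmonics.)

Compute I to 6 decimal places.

-0.282095

Rules hold: Σm=0, L=4 even, 2≤2≤2.
N = 1·5·5 = 25
Δ = 0!·0!·4!/5! = 1/5
Racah Σ t=0..0: t=0:+1/4 = 1/4
⇒ 3j(0 2 2; 0 0 0)² = 1/5, sgn +1
Racah Σ t=0..0: t=0:+1/6 = 1/6
⇒ 3j(0 2 2; 0 1 -1)² = 1/5, sgn -1
4πI² = N·(3j₀)²·(3jₘ)² = 1/1
I = -1·√(1/4π) = -0.28209479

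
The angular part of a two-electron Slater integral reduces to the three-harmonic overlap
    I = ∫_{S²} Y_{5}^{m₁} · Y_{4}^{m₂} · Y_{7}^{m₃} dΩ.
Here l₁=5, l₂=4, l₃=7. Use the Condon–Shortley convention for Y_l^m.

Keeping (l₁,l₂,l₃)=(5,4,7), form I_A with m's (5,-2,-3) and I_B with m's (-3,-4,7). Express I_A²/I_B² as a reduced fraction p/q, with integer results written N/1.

10125/28028

Same 5,4,7: normalisation and zero-m 3j drop out of the ratio.
A: Δ: 2! 8! 6! / 17! → 1/6126120; sum: t=0:+1/3870720 = 1/3870720; 3j²(5 4 7; 5 -2 -3) = Δ·Π!·Σ² = 675/136136  (sign +1)
B: Δ: 2! 8! 6! / 17! → 1/6126120; sum: t=0:+1/58060800 = 1/58060800; 3j²(5 4 7; -3 -4 7) = Δ·Π!·Σ² = 7/510  (sign +1)
I_A²/I_B² = (675/136136)/(7/510) = 10125/28028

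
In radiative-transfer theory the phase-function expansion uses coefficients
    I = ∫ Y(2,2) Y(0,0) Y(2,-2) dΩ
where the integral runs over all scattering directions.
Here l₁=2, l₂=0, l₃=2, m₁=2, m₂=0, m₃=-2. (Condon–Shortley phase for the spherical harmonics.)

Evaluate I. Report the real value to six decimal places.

m-sum 0 ✓  L=4 even ✓  2≤2≤2 ✓
Π(2lᵢ+1) = 5×1×5 = 25
triangle coeff Δ(2,0,2) = 1/5
Σ_t [0,0]: t=0:+1/4 = 1/4
(3j)²=1/5 [(2 0 2; 0 0 0)], sign=+1
Σ_t [0,0]: t=0:+1/24 = 1/24
(3j)²=1/5 [(2 0 2; 2 0 -2)], sign=+1
⇒ 4πI² = 1/1
I = (+1)√(1/1/(4π)) = 0.28209479

0.282095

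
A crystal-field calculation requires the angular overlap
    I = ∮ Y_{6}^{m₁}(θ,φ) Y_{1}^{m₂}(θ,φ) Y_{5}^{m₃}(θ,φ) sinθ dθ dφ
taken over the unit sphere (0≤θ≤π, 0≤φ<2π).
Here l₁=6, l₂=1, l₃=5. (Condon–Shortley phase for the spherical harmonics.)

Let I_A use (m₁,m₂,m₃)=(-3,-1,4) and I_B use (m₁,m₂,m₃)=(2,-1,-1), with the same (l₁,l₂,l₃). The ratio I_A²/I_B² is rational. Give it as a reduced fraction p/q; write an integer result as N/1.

Same 6,1,5: normalisation and zero-m 3j drop out of the ratio.
A: Δ: 2! 10! 0! / 13! → 1/858; sum: t=0:+1/725760 = 1/725760; 3j²(6 1 5; -3 -1 4) = Δ·Π!·Σ² = 1/286  (sign -1)
B: Δ: 2! 10! 0! / 13! → 1/858; sum: t=0:+1/34560 = 1/34560; 3j²(6 1 5; 2 -1 -1) = Δ·Π!·Σ² = 14/429  (sign +1)
I_A²/I_B² = (1/286)/(14/429) = 3/28

3/28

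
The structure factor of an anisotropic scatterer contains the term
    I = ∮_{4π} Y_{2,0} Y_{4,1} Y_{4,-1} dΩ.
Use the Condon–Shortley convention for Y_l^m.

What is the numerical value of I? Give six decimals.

-0.139264

m-sum 0 ✓  L=10 even ✓  2≤4≤6 ✓
Π(2lᵢ+1) = 5×9×9 = 405
triangle coeff Δ(2,4,4) = 1/13860
Σ_t [0,2]: t=0:+1/192 t=1:−1/36 t=2:+1/192 = -5/288
(3j)²=20/693 [(2 4 4; 0 0 0)], sign=-1
Σ_t [0,2]: t=0:+1/480 t=1:−1/48 t=2:+1/144 = -17/1440
(3j)²=289/13860 [(2 4 4; 0 1 -1)], sign=+1
⇒ 4πI² = 1445/5929
I = (-1)√(1445/5929/(4π)) = -0.13926381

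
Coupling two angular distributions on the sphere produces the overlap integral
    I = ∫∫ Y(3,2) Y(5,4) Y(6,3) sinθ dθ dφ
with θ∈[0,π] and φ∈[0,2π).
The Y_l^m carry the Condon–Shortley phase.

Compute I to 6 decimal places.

m-sum = 2 + 4 + 3 = 9 ≠ 0 ⇒ I = 0

0.000000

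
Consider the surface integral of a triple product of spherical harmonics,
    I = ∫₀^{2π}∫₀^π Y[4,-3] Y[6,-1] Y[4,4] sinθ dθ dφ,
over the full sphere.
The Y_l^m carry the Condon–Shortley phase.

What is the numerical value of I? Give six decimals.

m-sum 0 ✓  L=14 even ✓  2≤4≤10 ✓
Π(2lᵢ+1) = 9×13×9 = 1053
triangle coeff Δ(4,6,4) = 1/1261260
Σ_t [2,4]: t=2:+1/4608 t=3:−1/1296 t=4:+1/4608 = -7/20736
(3j)²=20/1287 [(4 6 4; 0 0 0)], sign=-1
Σ_t [5,5]: t=5:−1/172800 = -1/172800
(3j)²=7/2145 [(4 6 4; -3 -1 4)], sign=-1
⇒ 4πI² = 84/1573
I = (+1)√(84/1573/(4π)) = 0.06518840

0.065188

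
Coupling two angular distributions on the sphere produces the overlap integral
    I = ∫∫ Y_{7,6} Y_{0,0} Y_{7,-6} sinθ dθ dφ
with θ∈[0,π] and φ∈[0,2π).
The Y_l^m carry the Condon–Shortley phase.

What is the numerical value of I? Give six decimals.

Checks pass: Σm=0; 14 even; l₃=7∈[7,7].
(2·7+1)(2·0+1)(2·7+1) = 225
Δ: 0! 14! 0! / 15! → 1/15
sum: t=0:+1/25401600 = 1/25401600
3j²(7 0 7; 0 0 0) = Δ·Π!·Σ² = 1/15  (sign -1)
sum: t=0:+1/6227020800 = 1/6227020800
3j²(7 0 7; 6 0 -6) = Δ·Π!·Σ² = 1/15  (sign -1)
combine: 4πI² = 225·1/15·1/15 = 1/1
take √, sign +1: I = 0.28209479

0.282095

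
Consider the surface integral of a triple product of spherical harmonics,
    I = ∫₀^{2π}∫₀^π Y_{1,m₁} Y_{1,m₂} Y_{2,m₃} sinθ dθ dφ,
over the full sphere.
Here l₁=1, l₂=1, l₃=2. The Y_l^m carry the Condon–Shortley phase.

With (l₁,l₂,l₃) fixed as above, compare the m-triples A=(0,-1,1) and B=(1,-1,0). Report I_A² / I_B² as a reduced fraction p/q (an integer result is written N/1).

l's match ⇒ only the (l;m) 3-j factors differ between A and B.
A: triangle coeff Δ(1,1,2) = 1/30; Σ_t [0,0]: t=0:+1/2 = 1/2; (3j)²=1/10 [(1 1 2; 0 -1 1)], sign=-1
B: triangle coeff Δ(1,1,2) = 1/30; Σ_t [0,0]: t=0:+1/4 = 1/4; (3j)²=1/30 [(1 1 2; 1 -1 0)], sign=+1
I_A²/I_B² = (1/10)/(1/30) = 3/1

3/1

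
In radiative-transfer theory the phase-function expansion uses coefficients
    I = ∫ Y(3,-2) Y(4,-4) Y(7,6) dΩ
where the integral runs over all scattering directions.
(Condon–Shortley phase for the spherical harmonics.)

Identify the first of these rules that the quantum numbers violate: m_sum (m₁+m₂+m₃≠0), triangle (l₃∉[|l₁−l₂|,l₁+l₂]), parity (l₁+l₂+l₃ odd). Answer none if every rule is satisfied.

m₁+m₂+m₃ = -2 − 4 + 6 = 0  ✓
triangle: |3−4|=1 ≤ l₃=7 ≤ 3+4=7  ✓
parity: l₁+l₂+l₃ = 14 is even  ✓

none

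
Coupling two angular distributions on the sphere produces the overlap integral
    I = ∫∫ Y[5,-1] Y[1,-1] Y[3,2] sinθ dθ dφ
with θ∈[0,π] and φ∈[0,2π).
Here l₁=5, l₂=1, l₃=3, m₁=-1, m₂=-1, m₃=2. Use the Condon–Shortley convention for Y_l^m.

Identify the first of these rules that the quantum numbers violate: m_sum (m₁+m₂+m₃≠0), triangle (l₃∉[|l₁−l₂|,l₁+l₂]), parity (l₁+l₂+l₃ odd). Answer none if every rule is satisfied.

triangle

Σmᵢ = 0  ✓
l₃∈[|l₁−l₂|,l₁+l₂]=[4,6], have l₃=3  ✗
Σlᵢ = 9 ⇒ odd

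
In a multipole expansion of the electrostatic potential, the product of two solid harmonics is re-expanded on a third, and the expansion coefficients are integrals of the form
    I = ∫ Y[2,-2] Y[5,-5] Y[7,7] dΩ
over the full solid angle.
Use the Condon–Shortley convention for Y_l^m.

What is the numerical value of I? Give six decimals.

-0.358536

m-sum 0 ✓  L=14 even ✓  3≤7≤7 ✓
Π(2lᵢ+1) = 5×11×15 = 825
triangle coeff Δ(2,5,7) = 1/15015
Σ_t [0,0]: t=0:+1/57600 = 1/57600
(3j)²=21/715 [(2 5 7; 0 0 0)], sign=-1
Σ_t [0,0]: t=0:+1/87091200 = 1/87091200
(3j)²=1/15 [(2 5 7; -2 -5 7)], sign=+1
⇒ 4πI² = 21/13
I = (-1)√(21/13/(4π)) = -0.35853622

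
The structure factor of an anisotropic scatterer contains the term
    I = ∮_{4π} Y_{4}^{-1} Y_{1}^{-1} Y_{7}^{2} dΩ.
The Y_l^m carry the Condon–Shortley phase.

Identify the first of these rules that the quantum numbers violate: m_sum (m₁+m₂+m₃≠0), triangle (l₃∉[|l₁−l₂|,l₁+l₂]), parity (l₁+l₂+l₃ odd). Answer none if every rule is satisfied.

triangle

azimuthal sum: -1 − 1 + 2 = 0  ✓
3 ≤ 7 ≤ 5 (triangle on l)  ✗
L = 4 + 1 + 7 = 12 (even)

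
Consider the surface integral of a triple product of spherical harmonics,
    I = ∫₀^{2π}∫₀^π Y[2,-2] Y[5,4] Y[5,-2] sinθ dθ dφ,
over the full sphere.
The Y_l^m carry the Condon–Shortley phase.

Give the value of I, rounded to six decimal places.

Rules hold: Σm=0, L=12 even, 3≤5≤7.
N = 5·11·11 = 605
Δ = 2!·2!·8!/13! = 1/38610
Racah Σ t=0..2: t=0:+1/2880 t=1:−1/576 t=2:+1/2880 = -1/960
⇒ 3j(2 5 5; 0 0 0)² = 10/429, sgn +1
Racah Σ t=2..2: t=2:+1/20160 = 1/20160
⇒ 3j(2 5 5; -2 4 -2)² = 12/715, sgn -1
4πI² = N·(3j₀)²·(3jₘ)² = 40/169
I = -1·√(0.236686/4π) = -0.13724032

-0.137240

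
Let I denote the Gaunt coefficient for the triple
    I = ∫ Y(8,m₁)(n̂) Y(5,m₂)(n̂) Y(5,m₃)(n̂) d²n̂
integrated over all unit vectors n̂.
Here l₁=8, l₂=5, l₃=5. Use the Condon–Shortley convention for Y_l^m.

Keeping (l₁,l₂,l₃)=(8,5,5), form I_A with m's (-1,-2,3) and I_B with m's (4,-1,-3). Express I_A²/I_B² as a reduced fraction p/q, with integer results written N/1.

2209/11

Same 8,5,5: normalisation and zero-m 3j drop out of the ratio.
A: Δ: 8! 8! 2! / 19! → 1/37413090; sum: t=1:−1/406425600 t=2:+1/7257600 t=3:−1/2073600 = -47/135475200; 3j²(8 5 5; -1 -2 3) = Δ·Π!·Σ² = 6627/461890  (sign -1)
B: Δ: 8! 8! 2! / 19! → 1/37413090; sum: t=2:+1/4147200 t=3:−1/3628800 t=4:+1/46448640 = -1/77414400; 3j²(8 5 5; 4 -1 -3) = Δ·Π!·Σ² = 3/41990  (sign -1)
I_A²/I_B² = (6627/461890)/(3/41990) = 2209/11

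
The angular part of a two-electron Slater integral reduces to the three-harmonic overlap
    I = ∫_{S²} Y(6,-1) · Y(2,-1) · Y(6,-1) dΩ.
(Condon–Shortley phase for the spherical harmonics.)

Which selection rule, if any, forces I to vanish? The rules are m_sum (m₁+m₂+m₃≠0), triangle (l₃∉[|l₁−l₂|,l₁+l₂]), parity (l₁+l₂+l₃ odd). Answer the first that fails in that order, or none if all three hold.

m_sum

azimuthal sum: -1 − 1 − 1 = -3  ✗
4 ≤ 6 ≤ 8 (triangle on l)
L = 6 + 2 + 6 = 14 (even)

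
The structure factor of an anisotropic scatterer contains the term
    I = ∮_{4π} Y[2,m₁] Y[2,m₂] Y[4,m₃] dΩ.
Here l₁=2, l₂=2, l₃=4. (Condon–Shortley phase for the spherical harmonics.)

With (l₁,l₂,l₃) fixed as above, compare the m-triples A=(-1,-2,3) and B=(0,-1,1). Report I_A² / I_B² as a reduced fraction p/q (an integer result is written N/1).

7/6

Same 2,2,4: normalisation and zero-m 3j drop out of the ratio.
A: Δ: 0! 4! 4! / 9! → 1/630; sum: t=0:+1/144 = 1/144; 3j²(2 2 4; -1 -2 3) = Δ·Π!·Σ² = 1/18  (sign -1)
B: Δ: 0! 4! 4! / 9! → 1/630; sum: t=0:+1/24 = 1/24; 3j²(2 2 4; 0 -1 1) = Δ·Π!·Σ² = 1/21  (sign -1)
I_A²/I_B² = (1/18)/(1/21) = 7/6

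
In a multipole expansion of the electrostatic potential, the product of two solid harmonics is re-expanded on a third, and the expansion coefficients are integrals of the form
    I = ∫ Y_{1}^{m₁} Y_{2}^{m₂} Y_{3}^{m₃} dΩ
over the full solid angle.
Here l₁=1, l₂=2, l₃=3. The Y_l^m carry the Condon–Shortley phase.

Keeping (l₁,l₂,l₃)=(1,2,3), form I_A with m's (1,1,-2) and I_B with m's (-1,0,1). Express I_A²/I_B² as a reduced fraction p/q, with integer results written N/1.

Same 1,2,3: normalisation and zero-m 3j drop out of the ratio.
A: Δ: 0! 2! 4! / 7! → 1/105; sum: t=0:+1/12 = 1/12; 3j²(1 2 3; 1 1 -2) = Δ·Π!·Σ² = 2/21  (sign -1)
B: Δ: 0! 2! 4! / 7! → 1/105; sum: t=0:+1/8 = 1/8; 3j²(1 2 3; -1 0 1) = Δ·Π!·Σ² = 2/35  (sign +1)
I_A²/I_B² = (2/21)/(2/35) = 5/3

5/3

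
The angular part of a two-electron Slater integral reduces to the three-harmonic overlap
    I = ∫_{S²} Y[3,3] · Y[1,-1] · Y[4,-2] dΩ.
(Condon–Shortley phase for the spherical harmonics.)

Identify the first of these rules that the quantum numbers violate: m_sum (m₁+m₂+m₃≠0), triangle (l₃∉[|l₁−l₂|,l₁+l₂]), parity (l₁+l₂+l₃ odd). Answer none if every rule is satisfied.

none

m₁+m₂+m₃ = 3 − 1 − 2 = 0  ✓
triangle: |3−1|=2 ≤ l₃=4 ≤ 3+1=4  ✓
parity: l₁+l₂+l₃ = 8 is even  ✓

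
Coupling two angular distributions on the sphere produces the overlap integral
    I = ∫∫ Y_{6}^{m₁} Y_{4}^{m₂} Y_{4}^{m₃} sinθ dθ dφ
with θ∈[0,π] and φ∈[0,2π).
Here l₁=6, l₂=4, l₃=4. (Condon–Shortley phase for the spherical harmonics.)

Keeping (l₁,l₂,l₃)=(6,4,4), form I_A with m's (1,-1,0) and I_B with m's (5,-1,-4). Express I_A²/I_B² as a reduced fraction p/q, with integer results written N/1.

35/132

Shared (l₁,l₂,l₃)=(6,4,4): N and (l;000)² cancel in I_A²/I_B².
A: Δ = 6!·6!·2!/15! = 1/1261260; Racah Σ t=1..3: t=1:−1/11520 t=2:+1/1728 t=3:−1/3456 = 7/34560; ⇒ 3j(6 4 4; 1 -1 0)² = 7/858, sgn +1
B: Δ = 6!·6!·2!/15! = 1/1261260; Racah Σ t=1..1: t=1:−1/172800 = -1/172800; ⇒ 3j(6 4 4; 5 -1 -4)² = 2/65, sgn -1
I_A²/I_B² = (7/858)/(2/65) = 35/132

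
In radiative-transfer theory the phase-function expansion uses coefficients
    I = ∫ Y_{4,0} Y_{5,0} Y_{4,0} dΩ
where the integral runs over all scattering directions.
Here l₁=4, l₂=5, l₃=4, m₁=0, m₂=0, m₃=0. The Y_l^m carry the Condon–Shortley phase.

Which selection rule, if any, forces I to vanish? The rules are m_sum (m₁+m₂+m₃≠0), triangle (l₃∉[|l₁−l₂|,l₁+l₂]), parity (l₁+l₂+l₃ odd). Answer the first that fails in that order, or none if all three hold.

parity

azimuthal sum: 0 + 0 + 0 = 0  ✓
1 ≤ 4 ≤ 9 (triangle on l)  ✓
L = 4 + 5 + 4 = 13 (odd)  ✗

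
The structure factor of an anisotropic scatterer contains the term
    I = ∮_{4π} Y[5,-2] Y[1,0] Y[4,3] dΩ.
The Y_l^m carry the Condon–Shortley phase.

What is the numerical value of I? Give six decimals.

-2 + 0 + 3 = 1 ≠ 0: azimuthal integral kills it; I = 0

0.000000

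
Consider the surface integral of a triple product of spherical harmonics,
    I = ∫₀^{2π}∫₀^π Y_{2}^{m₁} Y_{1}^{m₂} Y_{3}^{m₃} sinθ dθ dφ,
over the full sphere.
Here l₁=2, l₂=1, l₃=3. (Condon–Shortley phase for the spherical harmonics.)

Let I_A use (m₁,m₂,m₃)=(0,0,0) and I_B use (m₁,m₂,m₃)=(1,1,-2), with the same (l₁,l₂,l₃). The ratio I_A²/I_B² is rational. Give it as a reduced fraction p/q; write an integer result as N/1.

Shared (l₁,l₂,l₃)=(2,1,3): N and (l;000)² cancel in I_A²/I_B².
A: Δ = 0!·4!·2!/7! = 1/105; Racah Σ t=0..0: t=0:+1/4 = 1/4; ⇒ 3j(2 1 3; 0 0 0)² = 3/35, sgn -1
B: Δ = 0!·4!·2!/7! = 1/105; Racah Σ t=0..0: t=0:+1/12 = 1/12; ⇒ 3j(2 1 3; 1 1 -2)² = 2/21, sgn -1
I_A²/I_B² = (3/35)/(2/21) = 9/10

9/10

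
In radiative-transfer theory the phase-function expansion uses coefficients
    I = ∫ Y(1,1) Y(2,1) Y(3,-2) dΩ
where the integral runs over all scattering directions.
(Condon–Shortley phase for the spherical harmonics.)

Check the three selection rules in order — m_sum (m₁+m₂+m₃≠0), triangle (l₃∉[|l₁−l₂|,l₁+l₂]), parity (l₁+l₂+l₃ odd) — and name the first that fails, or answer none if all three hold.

none

Σmᵢ = 0  ✓
l₃∈[|l₁−l₂|,l₁+l₂]=[1,3], have l₃=3  ✓
Σlᵢ = 6 ⇒ even  ✓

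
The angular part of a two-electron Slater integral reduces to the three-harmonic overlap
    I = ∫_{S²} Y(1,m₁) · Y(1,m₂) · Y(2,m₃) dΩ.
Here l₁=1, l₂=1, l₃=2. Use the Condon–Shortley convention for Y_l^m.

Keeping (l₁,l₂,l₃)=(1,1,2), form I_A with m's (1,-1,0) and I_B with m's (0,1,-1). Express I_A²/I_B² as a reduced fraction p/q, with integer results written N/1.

Same 1,1,2: normalisation and zero-m 3j drop out of the ratio.
A: Δ: 0! 2! 2! / 5! → 1/30; sum: t=0:+1/4 = 1/4; 3j²(1 1 2; 1 -1 0) = Δ·Π!·Σ² = 1/30  (sign +1)
B: Δ: 0! 2! 2! / 5! → 1/30; sum: t=0:+1/2 = 1/2; 3j²(1 1 2; 0 1 -1) = Δ·Π!·Σ² = 1/10  (sign -1)
I_A²/I_B² = (1/30)/(1/10) = 1/3

1/3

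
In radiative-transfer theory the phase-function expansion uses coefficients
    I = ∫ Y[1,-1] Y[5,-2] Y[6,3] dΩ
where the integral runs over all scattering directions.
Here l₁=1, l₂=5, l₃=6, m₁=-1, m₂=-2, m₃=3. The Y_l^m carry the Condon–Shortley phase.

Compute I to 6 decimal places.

-0.245154

m-sum 0 ✓  L=12 even ✓  4≤6≤6 ✓
Π(2lᵢ+1) = 3×11×13 = 429
triangle coeff Δ(1,5,6) = 1/858
Σ_t [0,0]: t=0:+1/14400 = 1/14400
(3j)²=6/143 [(1 5 6; 0 0 0)], sign=+1
Σ_t [0,0]: t=0:+1/60480 = 1/60480
(3j)²=6/143 [(1 5 6; -1 -2 3)], sign=-1
⇒ 4πI² = 108/143
I = (-1)√(108/143/(4π)) = -0.24515397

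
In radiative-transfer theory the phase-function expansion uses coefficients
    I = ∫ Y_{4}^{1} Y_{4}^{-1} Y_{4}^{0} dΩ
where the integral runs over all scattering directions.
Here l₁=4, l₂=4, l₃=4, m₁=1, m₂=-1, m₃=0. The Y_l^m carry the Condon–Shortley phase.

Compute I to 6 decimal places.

-0.068481

Rules hold: Σm=0, L=12 even, 0≤4≤8.
N = 9·9·9 = 729
Δ = 4!·4!·4!/13! = 1/450450
Racah Σ t=0..4: t=0:+1/13824 t=1:−1/216 t=2:+1/64 t=3:−1/216 t=4:+1/13824 = 5/768
⇒ 3j(4 4 4; 0 0 0)² = 18/1001, sgn +1
Racah Σ t=0..3: t=0:+1/864 t=1:−1/96 t=2:+1/144 t=3:−1/3456 = -1/384
⇒ 3j(4 4 4; 1 -1 0)² = 9/2002, sgn -1
4πI² = N·(3j₀)²·(3jₘ)² = 59049/1002001
I = -1·√(0.0589311/4π) = -0.06848055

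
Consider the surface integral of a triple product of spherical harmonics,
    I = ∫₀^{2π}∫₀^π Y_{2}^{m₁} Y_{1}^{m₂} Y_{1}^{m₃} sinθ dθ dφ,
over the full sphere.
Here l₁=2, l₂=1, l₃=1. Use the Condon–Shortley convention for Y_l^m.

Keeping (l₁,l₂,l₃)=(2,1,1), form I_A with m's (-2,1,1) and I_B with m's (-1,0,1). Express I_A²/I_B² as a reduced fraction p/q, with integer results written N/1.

2/1

Shared (l₁,l₂,l₃)=(2,1,1): N and (l;000)² cancel in I_A²/I_B².
A: Δ = 2!·2!·0!/5! = 1/30; Racah Σ t=2..2: t=2:+1/4 = 1/4; ⇒ 3j(2 1 1; -2 1 1)² = 1/5, sgn +1
B: Δ = 2!·2!·0!/5! = 1/30; Racah Σ t=1..1: t=1:−1/2 = -1/2; ⇒ 3j(2 1 1; -1 0 1)² = 1/10, sgn -1
I_A²/I_B² = (1/5)/(1/10) = 2/1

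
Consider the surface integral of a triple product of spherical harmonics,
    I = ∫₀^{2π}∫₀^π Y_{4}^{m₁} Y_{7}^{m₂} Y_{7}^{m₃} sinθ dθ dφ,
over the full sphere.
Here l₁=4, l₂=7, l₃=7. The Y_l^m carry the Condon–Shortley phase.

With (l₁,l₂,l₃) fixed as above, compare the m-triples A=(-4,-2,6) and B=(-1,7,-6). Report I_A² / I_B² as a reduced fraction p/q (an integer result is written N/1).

25/143

Shared (l₁,l₂,l₃)=(4,7,7): N and (l;000)² cancel in I_A²/I_B².
A: Δ = 4!·4!·10!/19! = 1/58198140; Racah Σ t=4..4: t=4:+1/209018880 = 1/209018880; ⇒ 3j(4 7 7; -4 -2 6)² = 25/5814, sgn -1
B: Δ = 4!·4!·10!/19! = 1/58198140; Racah Σ t=4..4: t=4:+1/522547200 = 1/522547200; ⇒ 3j(4 7 7; -1 7 -6)² = 143/5814, sgn -1
I_A²/I_B² = (25/5814)/(143/5814) = 25/143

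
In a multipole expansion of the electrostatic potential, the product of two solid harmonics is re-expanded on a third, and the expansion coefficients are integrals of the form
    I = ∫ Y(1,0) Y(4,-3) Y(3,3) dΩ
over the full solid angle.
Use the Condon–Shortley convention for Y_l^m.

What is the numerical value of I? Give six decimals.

-0.162868

m-sum 0 ✓  L=8 even ✓  3≤3≤5 ✓
Π(2lᵢ+1) = 3×9×7 = 189
triangle coeff Δ(1,4,3) = 1/252
Σ_t [1,1]: t=1:−1/36 = -1/36
(3j)²=4/63 [(1 4 3; 0 0 0)], sign=+1
Σ_t [1,1]: t=1:−1/720 = -1/720
(3j)²=1/36 [(1 4 3; 0 -3 3)], sign=-1
⇒ 4πI² = 1/3
I = (-1)√(1/3/(4π)) = -0.16286750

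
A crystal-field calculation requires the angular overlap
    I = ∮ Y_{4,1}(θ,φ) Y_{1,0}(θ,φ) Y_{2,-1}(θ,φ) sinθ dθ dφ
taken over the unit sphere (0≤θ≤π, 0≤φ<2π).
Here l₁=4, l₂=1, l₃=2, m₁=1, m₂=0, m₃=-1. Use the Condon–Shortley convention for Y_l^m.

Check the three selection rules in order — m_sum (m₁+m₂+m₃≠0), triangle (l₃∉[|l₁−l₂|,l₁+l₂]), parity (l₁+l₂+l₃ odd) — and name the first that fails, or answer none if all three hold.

triangle

m₁+m₂+m₃ = 1 + 0 − 1 = 0  ✓
triangle: |4−1|=3 ≤ l₃=2 ≤ 4+1=5  ✗
parity: l₁+l₂+l₃ = 7 is odd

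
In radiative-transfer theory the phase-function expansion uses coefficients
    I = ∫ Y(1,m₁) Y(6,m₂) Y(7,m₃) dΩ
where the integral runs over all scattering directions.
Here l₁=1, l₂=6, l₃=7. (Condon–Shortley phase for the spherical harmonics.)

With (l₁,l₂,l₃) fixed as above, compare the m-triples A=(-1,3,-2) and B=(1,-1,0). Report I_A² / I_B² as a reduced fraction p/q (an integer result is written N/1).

10/21

Same 1,6,7: normalisation and zero-m 3j drop out of the ratio.
A: Δ: 0! 2! 12! / 15! → 1/1365; sum: t=0:+1/4354560 = 1/4354560; 3j²(1 6 7; -1 3 -2) = Δ·Π!·Σ² = 2/273  (sign -1)
B: Δ: 0! 2! 12! / 15! → 1/1365; sum: t=0:+1/1209600 = 1/1209600; 3j²(1 6 7; 1 -1 0) = Δ·Π!·Σ² = 1/65  (sign -1)
I_A²/I_B² = (2/273)/(1/65) = 10/21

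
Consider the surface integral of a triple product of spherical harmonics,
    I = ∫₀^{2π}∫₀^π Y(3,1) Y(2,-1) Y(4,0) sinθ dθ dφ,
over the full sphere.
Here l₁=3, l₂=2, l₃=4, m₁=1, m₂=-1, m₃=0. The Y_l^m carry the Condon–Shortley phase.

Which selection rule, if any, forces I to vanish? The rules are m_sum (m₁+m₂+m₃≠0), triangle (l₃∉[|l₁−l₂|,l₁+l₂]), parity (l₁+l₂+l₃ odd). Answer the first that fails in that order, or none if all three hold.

parity

Σmᵢ = 0  ✓
l₃∈[|l₁−l₂|,l₁+l₂]=[1,5], have l₃=4  ✓
Σlᵢ = 9 ⇒ odd  ✗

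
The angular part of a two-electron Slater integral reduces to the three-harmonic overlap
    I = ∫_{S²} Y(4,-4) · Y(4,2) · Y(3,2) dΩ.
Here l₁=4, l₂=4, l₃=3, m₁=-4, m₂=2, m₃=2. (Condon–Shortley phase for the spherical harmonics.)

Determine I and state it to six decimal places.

L=11 odd ⇒ parity kills the (l;000) factor ⇒ I = 0

0.000000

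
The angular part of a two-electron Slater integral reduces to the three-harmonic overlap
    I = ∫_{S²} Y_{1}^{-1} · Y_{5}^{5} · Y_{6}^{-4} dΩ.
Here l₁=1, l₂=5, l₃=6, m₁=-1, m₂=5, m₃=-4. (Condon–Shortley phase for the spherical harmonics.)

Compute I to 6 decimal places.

0.040859

Rules hold: Σm=0, L=12 even, 4≤6≤6.
N = 3·11·13 = 429
Δ = 0!·2!·10!/13! = 1/858
Racah Σ t=0..0: t=0:+1/14400 = 1/14400
⇒ 3j(1 5 6; 0 0 0)² = 6/143, sgn +1
Racah Σ t=0..0: t=0:+1/7257600 = 1/7257600
⇒ 3j(1 5 6; -1 5 -4)² = 1/858, sgn +1
4πI² = N·(3j₀)²·(3jₘ)² = 3/143
I = +1·√(0.020979/4π) = 0.04085899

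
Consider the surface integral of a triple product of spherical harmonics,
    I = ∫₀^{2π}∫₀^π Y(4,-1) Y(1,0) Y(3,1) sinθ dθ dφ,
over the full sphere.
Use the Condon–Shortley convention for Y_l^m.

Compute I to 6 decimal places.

-0.238414

Checks pass: Σm=0; 8 even; l₃=3∈[3,5].
(2·4+1)(2·1+1)(2·3+1) = 189
Δ: 2! 6! 0! / 9! → 1/252
sum: t=1:−1/36 = -1/36
3j²(4 1 3; 0 0 0) = Δ·Π!·Σ² = 4/63  (sign +1)
sum: t=1:−1/48 = -1/48
3j²(4 1 3; -1 0 1) = Δ·Π!·Σ² = 5/84  (sign -1)
combine: 4πI² = 189·4/63·5/84 = 5/7
take √, sign -1: I = -0.23841361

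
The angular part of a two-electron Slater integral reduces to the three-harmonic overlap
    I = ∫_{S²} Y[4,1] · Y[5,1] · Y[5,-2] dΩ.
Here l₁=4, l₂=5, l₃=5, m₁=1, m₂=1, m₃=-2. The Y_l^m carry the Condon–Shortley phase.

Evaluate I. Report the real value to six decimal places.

0.128377

m-sum 0 ✓  L=14 even ✓  1≤5≤9 ✓
Π(2lᵢ+1) = 9×11×11 = 1089
triangle coeff Δ(4,5,5) = 1/3153150
Σ_t [0,4]: t=0:+1/69120 t=1:−1/1728 t=2:+1/576 t=3:−1/1728 t=4:+1/69120 = 7/11520
(3j)²=2/143 [(4 5 5; 0 0 0)], sign=-1
Σ_t [0,3]: t=0:+1/103680 t=1:−1/2880 t=2:+1/1152 t=3:−1/5184 = 7/20736
(3j)²=35/2574 [(4 5 5; 1 1 -2)], sign=-1
⇒ 4πI² = 35/169
I = (+1)√(35/169/(4π)) = 0.12837656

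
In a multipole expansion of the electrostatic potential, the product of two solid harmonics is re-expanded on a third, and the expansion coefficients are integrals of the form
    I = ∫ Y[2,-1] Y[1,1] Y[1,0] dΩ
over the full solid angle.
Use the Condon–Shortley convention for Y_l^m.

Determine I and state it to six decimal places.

Checks pass: Σm=0; 4 even; l₃=1∈[1,3].
(2·2+1)(2·1+1)(2·1+1) = 45
Δ: 2! 2! 0! / 5! → 1/30
sum: t=1:−1/1 = -1/1
3j²(2 1 1; 0 0 0) = Δ·Π!·Σ² = 2/15  (sign +1)
sum: t=2:+1/2 = 1/2
3j²(2 1 1; -1 1 0) = Δ·Π!·Σ² = 1/10  (sign -1)
combine: 4πI² = 45·2/15·1/10 = 3/5
take √, sign -1: I = -0.21850969

-0.218510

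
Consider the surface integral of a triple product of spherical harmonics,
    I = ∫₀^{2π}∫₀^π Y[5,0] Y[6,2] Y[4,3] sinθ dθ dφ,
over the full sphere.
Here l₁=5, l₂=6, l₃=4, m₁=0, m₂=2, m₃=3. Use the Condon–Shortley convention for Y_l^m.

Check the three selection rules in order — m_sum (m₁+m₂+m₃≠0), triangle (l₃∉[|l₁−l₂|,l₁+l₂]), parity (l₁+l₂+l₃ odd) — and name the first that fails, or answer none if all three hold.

m_sum

azimuthal sum: 0 + 2 + 3 = 5  ✗
1 ≤ 4 ≤ 11 (triangle on l)
L = 5 + 6 + 4 = 15 (odd)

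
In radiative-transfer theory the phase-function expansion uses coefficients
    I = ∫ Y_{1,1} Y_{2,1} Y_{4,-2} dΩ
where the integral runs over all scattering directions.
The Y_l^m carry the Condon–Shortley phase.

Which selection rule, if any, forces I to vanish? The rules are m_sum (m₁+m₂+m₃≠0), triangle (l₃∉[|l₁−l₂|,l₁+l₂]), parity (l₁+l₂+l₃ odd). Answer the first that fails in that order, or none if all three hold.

m₁+m₂+m₃ = 1 + 1 − 2 = 0  ✓
triangle: |1−2|=1 ≤ l₃=4 ≤ 1+2=3  ✗
parity: l₁+l₂+l₃ = 7 is odd

triangle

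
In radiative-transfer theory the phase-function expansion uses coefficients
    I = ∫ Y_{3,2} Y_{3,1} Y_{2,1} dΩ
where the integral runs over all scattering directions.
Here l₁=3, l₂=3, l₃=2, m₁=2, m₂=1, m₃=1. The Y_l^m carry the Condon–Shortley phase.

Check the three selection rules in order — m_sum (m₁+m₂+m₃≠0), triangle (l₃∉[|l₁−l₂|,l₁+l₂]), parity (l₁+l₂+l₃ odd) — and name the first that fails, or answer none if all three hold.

m₁+m₂+m₃ = 2 + 1 + 1 = 4  ✗
triangle: |3−3|=0 ≤ l₃=2 ≤ 3+3=6
parity: l₁+l₂+l₃ = 8 is even

m_sum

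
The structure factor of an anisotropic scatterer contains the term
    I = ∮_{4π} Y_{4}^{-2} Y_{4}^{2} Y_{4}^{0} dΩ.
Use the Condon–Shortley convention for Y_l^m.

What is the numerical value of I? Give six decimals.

-0.083698

m-sum 0 ✓  L=12 even ✓  0≤4≤8 ✓
Π(2lᵢ+1) = 9×9×9 = 729
triangle coeff Δ(4,4,4) = 1/450450
Σ_t [0,4]: t=0:+1/13824 t=1:−1/216 t=2:+1/64 t=3:−1/216 t=4:+1/13824 = 5/768
(3j)²=18/1001 [(4 4 4; 0 0 0)], sign=+1
Σ_t [2,4]: t=2:+1/2304 t=3:−1/216 t=4:+1/384 = -11/6912
(3j)²=11/1638 [(4 4 4; -2 2 0)], sign=-1
⇒ 4πI² = 729/8281
I = (-1)√(729/8281/(4π)) = -0.08369845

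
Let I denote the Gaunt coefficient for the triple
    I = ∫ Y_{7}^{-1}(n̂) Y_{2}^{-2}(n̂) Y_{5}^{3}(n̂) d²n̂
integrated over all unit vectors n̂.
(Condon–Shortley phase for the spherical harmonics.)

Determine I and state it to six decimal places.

m-sum 0 ✓  L=14 even ✓  5≤5≤9 ✓
Π(2lᵢ+1) = 15×5×11 = 825
triangle coeff Δ(7,2,5) = 1/15015
Σ_t [2,2]: t=2:+1/57600 = 1/57600
(3j)²=21/715 [(7 2 5; 0 0 0)], sign=-1
Σ_t [0,0]: t=0:+1/1935360 = 1/1935360
(3j)²=1/1001 [(7 2 5; -1 -2 3)], sign=+1
⇒ 4πI² = 45/1859
I = (-1)√(45/1859/(4π)) = -0.04388960

-0.043890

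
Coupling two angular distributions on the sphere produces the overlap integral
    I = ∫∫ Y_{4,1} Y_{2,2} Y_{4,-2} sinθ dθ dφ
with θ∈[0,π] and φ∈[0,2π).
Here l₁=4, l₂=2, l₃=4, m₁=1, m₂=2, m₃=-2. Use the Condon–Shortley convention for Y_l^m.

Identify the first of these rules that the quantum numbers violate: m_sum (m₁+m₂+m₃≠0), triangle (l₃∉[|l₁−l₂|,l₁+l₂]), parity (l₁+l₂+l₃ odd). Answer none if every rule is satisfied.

m_sum

m₁+m₂+m₃ = 1 + 2 − 2 = 1  ✗
triangle: |4−2|=2 ≤ l₃=4 ≤ 4+2=6
parity: l₁+l₂+l₃ = 10 is even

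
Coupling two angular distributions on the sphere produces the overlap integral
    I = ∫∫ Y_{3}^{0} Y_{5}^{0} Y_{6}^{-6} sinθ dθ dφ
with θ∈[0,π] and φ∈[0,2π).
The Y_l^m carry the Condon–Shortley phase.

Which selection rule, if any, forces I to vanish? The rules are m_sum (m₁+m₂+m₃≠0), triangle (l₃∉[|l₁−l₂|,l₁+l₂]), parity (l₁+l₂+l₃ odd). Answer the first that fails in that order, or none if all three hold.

azimuthal sum: 0 + 0 − 6 = -6  ✗
2 ≤ 6 ≤ 8 (triangle on l)
L = 3 + 5 + 6 = 14 (even)

m_sum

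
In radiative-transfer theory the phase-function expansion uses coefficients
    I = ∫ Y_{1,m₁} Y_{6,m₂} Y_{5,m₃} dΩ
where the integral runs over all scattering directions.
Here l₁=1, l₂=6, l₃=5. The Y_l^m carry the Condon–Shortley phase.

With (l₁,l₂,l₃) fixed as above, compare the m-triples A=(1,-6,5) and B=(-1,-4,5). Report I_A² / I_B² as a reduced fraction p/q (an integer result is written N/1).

Same 1,6,5: normalisation and zero-m 3j drop out of the ratio.
A: Δ: 2! 0! 10! / 13! → 1/858; sum: t=0:+1/7257600 = 1/7257600; 3j²(1 6 5; 1 -6 5) = Δ·Π!·Σ² = 1/13  (sign +1)
B: Δ: 2! 0! 10! / 13! → 1/858; sum: t=2:+1/7257600 = 1/7257600; 3j²(1 6 5; -1 -4 5) = Δ·Π!·Σ² = 1/858  (sign +1)
I_A²/I_B² = (1/13)/(1/858) = 66/1

66/1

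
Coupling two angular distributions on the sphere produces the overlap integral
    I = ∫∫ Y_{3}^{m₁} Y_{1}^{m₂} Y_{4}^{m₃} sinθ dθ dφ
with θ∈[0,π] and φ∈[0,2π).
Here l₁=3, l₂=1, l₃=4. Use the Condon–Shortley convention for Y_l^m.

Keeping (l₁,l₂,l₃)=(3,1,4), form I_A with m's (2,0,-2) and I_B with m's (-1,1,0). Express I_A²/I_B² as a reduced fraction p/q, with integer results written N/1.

Same 3,1,4: normalisation and zero-m 3j drop out of the ratio.
A: Δ: 0! 6! 2! / 9! → 1/252; sum: t=0:+1/120 = 1/120; 3j²(3 1 4; 2 0 -2) = Δ·Π!·Σ² = 1/21  (sign +1)
B: Δ: 0! 6! 2! / 9! → 1/252; sum: t=0:+1/96 = 1/96; 3j²(3 1 4; -1 1 0) = Δ·Π!·Σ² = 1/42  (sign +1)
I_A²/I_B² = (1/21)/(1/42) = 2/1

2/1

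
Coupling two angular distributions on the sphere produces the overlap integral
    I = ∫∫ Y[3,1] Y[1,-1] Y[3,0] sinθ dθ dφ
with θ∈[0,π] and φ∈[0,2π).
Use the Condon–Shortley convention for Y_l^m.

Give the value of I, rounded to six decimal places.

Σlᵢ=7 odd — θ-integrand is odd under cosθ→−cosθ; I=0

0.000000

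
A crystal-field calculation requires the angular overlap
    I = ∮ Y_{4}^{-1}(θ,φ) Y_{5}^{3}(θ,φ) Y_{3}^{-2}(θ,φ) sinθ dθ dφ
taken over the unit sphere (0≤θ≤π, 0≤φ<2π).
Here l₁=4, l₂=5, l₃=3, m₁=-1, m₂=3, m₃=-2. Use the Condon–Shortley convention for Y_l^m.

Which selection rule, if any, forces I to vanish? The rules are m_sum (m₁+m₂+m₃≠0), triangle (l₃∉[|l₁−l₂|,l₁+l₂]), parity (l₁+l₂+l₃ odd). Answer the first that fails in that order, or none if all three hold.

none

azimuthal sum: -1 + 3 − 2 = 0  ✓
1 ≤ 3 ≤ 9 (triangle on l)  ✓
L = 4 + 5 + 3 = 12 (even)  ✓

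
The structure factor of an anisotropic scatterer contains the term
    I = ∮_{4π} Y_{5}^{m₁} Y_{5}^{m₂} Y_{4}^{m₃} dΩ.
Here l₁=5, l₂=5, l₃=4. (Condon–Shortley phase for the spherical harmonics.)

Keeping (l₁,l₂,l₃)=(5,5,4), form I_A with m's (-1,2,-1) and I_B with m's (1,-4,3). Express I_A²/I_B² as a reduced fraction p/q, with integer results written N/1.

7/12

Same 5,5,4: normalisation and zero-m 3j drop out of the ratio.
A: Δ: 6! 4! 4! / 15! → 1/3153150; sum: t=3:−1/5184 t=4:+1/1152 t=5:−1/2880 t=6:+1/103680 = 7/20736; 3j²(5 5 4; -1 2 -1) = Δ·Π!·Σ² = 35/2574  (sign -1)
B: Δ: 6! 4! 4! / 15! → 1/3153150; sum: t=0:+1/103680 t=1:−1/17280 = -1/20736; 3j²(5 5 4; 1 -4 3) = Δ·Π!·Σ² = 10/429  (sign +1)
I_A²/I_B² = (35/2574)/(10/429) = 7/12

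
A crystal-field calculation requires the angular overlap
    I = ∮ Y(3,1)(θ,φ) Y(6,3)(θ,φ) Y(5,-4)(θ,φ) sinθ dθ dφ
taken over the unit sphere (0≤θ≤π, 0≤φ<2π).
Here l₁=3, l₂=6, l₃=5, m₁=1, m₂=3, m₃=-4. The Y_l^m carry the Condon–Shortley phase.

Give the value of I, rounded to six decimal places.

0.176531

Checks pass: Σm=0; 14 even; l₃=5∈[3,9].
(2·3+1)(2·6+1)(2·5+1) = 1001
Δ: 4! 2! 8! / 15! → 1/675675
sum: t=1:−1/8640 t=2:+1/2304 t=3:−1/8640 = 7/34560
3j²(3 6 5; 0 0 0) = Δ·Π!·Σ² = 7/429  (sign -1)
sum: t=1:−1/241920 t=2:+1/40320 = 1/48384
3j²(3 6 5; 1 3 -4) = Δ·Π!·Σ² = 24/1001  (sign -1)
combine: 4πI² = 1001·7/429·24/1001 = 56/143
take √, sign +1: I = 0.17653103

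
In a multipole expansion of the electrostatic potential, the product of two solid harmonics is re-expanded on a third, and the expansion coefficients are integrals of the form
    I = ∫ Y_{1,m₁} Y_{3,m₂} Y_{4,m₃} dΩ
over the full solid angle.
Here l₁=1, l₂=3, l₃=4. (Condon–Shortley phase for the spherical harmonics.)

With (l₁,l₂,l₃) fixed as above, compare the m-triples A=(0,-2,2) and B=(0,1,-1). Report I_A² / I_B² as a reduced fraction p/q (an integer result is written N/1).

4/5

Shared (l₁,l₂,l₃)=(1,3,4): N and (l;000)² cancel in I_A²/I_B².
A: Δ = 0!·2!·6!/9! = 1/252; Racah Σ t=0..0: t=0:+1/120 = 1/120; ⇒ 3j(1 3 4; 0 -2 2)² = 1/21, sgn +1
B: Δ = 0!·2!·6!/9! = 1/252; Racah Σ t=0..0: t=0:+1/48 = 1/48; ⇒ 3j(1 3 4; 0 1 -1)² = 5/84, sgn -1
I_A²/I_B² = (1/21)/(5/84) = 4/5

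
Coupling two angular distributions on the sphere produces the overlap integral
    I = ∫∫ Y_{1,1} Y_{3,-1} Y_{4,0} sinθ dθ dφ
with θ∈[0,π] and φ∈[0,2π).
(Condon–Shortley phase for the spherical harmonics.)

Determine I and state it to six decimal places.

Rules hold: Σm=0, L=8 even, 2≤4≤4.
N = 3·7·9 = 189
Δ = 0!·2!·6!/9! = 1/252
Racah Σ t=0..0: t=0:+1/36 = 1/36
⇒ 3j(1 3 4; 0 0 0)² = 4/63, sgn +1
Racah Σ t=0..0: t=0:+1/96 = 1/96
⇒ 3j(1 3 4; 1 -1 0)² = 1/42, sgn +1
4πI² = N·(3j₀)²·(3jₘ)² = 2/7
I = +1·√(0.285714/4π) = 0.15078601

0.150786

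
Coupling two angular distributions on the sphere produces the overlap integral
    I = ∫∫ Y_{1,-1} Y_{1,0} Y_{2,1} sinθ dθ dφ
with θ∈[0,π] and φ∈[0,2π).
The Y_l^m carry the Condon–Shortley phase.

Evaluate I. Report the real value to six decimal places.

Checks pass: Σm=0; 4 even; l₃=2∈[0,2].
(2·1+1)(2·1+1)(2·2+1) = 45
Δ: 0! 2! 2! / 5! → 1/30
sum: t=0:+1/1 = 1/1
3j²(1 1 2; 0 0 0) = Δ·Π!·Σ² = 2/15  (sign +1)
sum: t=0:+1/2 = 1/2
3j²(1 1 2; -1 0 1) = Δ·Π!·Σ² = 1/10  (sign -1)
combine: 4πI² = 45·2/15·1/10 = 3/5
take √, sign -1: I = -0.21850969

-0.218510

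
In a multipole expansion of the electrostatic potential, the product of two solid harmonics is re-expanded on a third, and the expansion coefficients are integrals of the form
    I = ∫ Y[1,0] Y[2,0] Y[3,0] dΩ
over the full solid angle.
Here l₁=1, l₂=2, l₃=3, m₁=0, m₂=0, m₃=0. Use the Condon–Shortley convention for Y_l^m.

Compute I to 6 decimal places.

Checks pass: Σm=0; 6 even; l₃=3∈[1,3].
(2·1+1)(2·2+1)(2·3+1) = 105
Δ: 0! 2! 4! / 7! → 1/105
sum: t=0:+1/4 = 1/4
3j²(1 2 3; 0 0 0) = Δ·Π!·Σ² = 3/35  (sign -1)
(m-triple is (0,0,0) — same symbol as above.)
combine: 4πI² = 105·3/35·3/35 = 27/35
take √, sign +1: I = 0.24776670

0.247767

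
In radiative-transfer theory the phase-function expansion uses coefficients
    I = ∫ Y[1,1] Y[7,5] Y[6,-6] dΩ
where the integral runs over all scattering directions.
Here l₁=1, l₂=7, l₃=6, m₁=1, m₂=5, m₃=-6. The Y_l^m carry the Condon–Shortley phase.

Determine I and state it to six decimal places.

-0.034990

m-sum 0 ✓  L=14 even ✓  6≤6≤8 ✓
Π(2lᵢ+1) = 3×15×13 = 585
triangle coeff Δ(1,7,6) = 1/1365
Σ_t [1,1]: t=1:−1/518400 = -1/518400
(3j)²=7/195 [(1 7 6; 0 0 0)], sign=-1
Σ_t [0,0]: t=0:+1/958003200 = 1/958003200
(3j)²=1/1365 [(1 7 6; 1 5 -6)], sign=+1
⇒ 4πI² = 1/65
I = (-1)√(1/65/(4π)) = -0.03498955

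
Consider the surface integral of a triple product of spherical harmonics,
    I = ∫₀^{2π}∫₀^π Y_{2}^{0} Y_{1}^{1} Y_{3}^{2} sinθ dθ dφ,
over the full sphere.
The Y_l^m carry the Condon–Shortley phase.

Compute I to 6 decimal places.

m-sum = 0 + 1 + 2 = 3 ≠ 0 ⇒ I = 0

0.000000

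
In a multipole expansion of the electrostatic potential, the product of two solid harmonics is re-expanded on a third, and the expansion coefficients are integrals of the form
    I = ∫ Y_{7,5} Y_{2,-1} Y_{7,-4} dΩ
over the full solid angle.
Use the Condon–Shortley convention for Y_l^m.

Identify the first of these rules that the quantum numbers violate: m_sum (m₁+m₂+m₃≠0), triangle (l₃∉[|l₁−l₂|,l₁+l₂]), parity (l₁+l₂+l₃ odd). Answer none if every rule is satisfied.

m₁+m₂+m₃ = 5 − 1 − 4 = 0  ✓
triangle: |7−2|=5 ≤ l₃=7 ≤ 7+2=9  ✓
parity: l₁+l₂+l₃ = 16 is even  ✓

none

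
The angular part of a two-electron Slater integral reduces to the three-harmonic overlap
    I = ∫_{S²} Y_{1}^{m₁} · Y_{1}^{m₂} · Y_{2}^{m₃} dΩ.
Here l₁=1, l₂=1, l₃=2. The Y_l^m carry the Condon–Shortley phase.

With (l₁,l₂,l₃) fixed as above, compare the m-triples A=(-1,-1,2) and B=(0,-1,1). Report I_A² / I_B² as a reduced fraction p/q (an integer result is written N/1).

Same 1,1,2: normalisation and zero-m 3j drop out of the ratio.
A: Δ: 0! 2! 2! / 5! → 1/30; sum: t=0:+1/4 = 1/4; 3j²(1 1 2; -1 -1 2) = Δ·Π!·Σ² = 1/5  (sign +1)
B: Δ: 0! 2! 2! / 5! → 1/30; sum: t=0:+1/2 = 1/2; 3j²(1 1 2; 0 -1 1) = Δ·Π!·Σ² = 1/10  (sign -1)
I_A²/I_B² = (1/5)/(1/10) = 2/1

2/1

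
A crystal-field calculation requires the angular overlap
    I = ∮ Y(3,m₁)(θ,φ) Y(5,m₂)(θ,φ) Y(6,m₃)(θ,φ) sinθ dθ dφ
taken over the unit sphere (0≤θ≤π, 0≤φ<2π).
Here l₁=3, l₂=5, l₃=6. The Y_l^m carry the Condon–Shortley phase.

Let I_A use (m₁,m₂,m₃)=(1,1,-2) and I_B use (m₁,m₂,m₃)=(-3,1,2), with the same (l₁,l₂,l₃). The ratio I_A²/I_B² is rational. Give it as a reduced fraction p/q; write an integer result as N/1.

l's match ⇒ only the (l;m) 3-j factors differ between A and B.
A: triangle coeff Δ(3,5,6) = 1/675675; Σ_t [0,2]: t=0:+1/11520 t=1:−1/4320 t=2:+1/27648 = -1/9216; (3j)²=2/143 [(3 5 6; 1 1 -2)], sign=-1
B: triangle coeff Δ(3,5,6) = 1/675675; Σ_t [2,2]: t=2:+1/27648 = 1/27648; (3j)²=10/429 [(3 5 6; -3 1 2)], sign=+1
I_A²/I_B² = (2/143)/(10/429) = 3/5

3/5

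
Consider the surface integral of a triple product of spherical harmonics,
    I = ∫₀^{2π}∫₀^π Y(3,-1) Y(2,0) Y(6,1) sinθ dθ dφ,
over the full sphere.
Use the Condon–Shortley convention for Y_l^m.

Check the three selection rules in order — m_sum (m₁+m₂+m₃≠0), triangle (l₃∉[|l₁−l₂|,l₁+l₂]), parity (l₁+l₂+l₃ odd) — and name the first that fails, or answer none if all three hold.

triangle

m₁+m₂+m₃ = -1 + 0 + 1 = 0  ✓
triangle: |3−2|=1 ≤ l₃=6 ≤ 3+2=5  ✗
parity: l₁+l₂+l₃ = 11 is odd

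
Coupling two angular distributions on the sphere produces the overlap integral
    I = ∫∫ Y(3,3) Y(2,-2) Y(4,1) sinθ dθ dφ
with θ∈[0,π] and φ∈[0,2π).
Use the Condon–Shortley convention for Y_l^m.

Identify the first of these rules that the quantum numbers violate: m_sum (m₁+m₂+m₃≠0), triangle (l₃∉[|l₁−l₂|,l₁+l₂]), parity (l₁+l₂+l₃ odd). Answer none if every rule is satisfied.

Σmᵢ = 2  ✗
l₃∈[|l₁−l₂|,l₁+l₂]=[1,5], have l₃=4
Σlᵢ = 9 ⇒ odd

m_sum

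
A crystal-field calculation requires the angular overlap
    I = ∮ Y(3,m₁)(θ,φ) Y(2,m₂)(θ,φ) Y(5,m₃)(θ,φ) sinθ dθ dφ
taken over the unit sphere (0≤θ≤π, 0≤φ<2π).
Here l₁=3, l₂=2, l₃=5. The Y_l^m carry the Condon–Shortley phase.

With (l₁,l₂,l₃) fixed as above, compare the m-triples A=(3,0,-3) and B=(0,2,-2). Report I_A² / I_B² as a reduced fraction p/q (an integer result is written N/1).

4/5

Shared (l₁,l₂,l₃)=(3,2,5): N and (l;000)² cancel in I_A²/I_B².
A: Δ = 0!·6!·4!/11! = 1/2310; Racah Σ t=0..0: t=0:+1/2880 = 1/2880; ⇒ 3j(3 2 5; 3 0 -3)² = 2/165, sgn +1
B: Δ = 0!·6!·4!/11! = 1/2310; Racah Σ t=0..0: t=0:+1/864 = 1/864; ⇒ 3j(3 2 5; 0 2 -2)² = 1/66, sgn -1
I_A²/I_B² = (2/165)/(1/66) = 4/5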